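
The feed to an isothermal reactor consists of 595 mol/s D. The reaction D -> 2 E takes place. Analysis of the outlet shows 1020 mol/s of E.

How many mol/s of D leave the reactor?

For E: n = n₀ + 2ξ → 1020 = 0 + 2ξ, giving ξ = 510 mol/s.
Outlet amounts (n = n₀ + ν ξ):
  D: 595 − 1(510) = 85
  E: 0 + 2(510) = 1020

85 mol/s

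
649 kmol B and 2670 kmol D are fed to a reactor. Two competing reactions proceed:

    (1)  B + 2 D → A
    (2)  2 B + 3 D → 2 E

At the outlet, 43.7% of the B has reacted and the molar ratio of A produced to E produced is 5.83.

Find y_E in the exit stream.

0.015

Conversion of B: B consumed = 0.437 × 649 = 283.6 kmol = 1ξ₁ + 2ξ₂.
Selectivity: 1ξ₁ / (2ξ₂) = 5.83 → ξ₁ = 11.66 ξ₂.
Substitute: (1·11.66 + 2) ξ₂ = 283.6 → ξ₂ = 20.76 kmol, ξ₁ = 242.1 kmol.
Outlet amounts (n = n₀ + Σ ν·ξ):
  B: 649 − 1(242.1) − 2(20.76) = 365.4
  D: 2670 − 2(242.1) − 3(20.76) = 2124
  A: 0 + 1(242.1) = 242.1
  E: 0 + 2(20.76) = 41.52
Total out = 2773 kmol; y_E = 41.52 / 2773 = 0.01498.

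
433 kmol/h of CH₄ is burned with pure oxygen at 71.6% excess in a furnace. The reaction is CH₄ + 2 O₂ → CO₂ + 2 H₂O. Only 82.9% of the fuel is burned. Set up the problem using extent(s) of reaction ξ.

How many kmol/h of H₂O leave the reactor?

718 kmol/h

Stoichiometric O₂ = 2 × 433 = 866 kmol/h; O₂ fed = 866 × 1.716 = 1486 kmol/h.
Fuel reacted = 0.829 × 433 → ξ = 359 kmol/h.
Outlet (n = n₀ + ν ξ):
  CH₄: 433 − 1(359) = 74.04
  O₂: 1486 − 2(359) = 768.1
  CO₂: 0 + 1(359) = 359
  H₂O: 0 + 2(359) = 717.9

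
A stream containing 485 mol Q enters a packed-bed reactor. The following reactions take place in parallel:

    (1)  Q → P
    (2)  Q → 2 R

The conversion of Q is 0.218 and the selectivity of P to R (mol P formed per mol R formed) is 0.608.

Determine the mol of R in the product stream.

Conversion of Q: Q consumed = 0.218 × 485 = 105.7 mol = 1ξ₁ + 1ξ₂.
Selectivity: 1ξ₁ / (2ξ₂) = 0.608 → ξ₁ = 1.216 ξ₂.
Substitute: (1·1.216 + 1) ξ₂ = 105.7 → ξ₂ = 47.71 mol, ξ₁ = 58.02 mol.
Outlet amounts (n = n₀ + Σ ν·ξ):
  Q: 485 − 1(58.02) − 1(47.71) = 379.3
  P: 0 + 1(58.02) = 58.02
  R: 0 + 2(47.71) = 95.42

95.4 mol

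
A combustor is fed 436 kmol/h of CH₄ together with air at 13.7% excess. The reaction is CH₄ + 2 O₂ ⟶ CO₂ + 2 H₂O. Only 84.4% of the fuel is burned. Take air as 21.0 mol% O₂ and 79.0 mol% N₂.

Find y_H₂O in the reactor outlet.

0.143

Stoichiometric O₂ = 2 × 436 = 872 kmol/h; O₂ fed = 872 × 1.137 = 991.5 kmol/h.
N₂ fed = 991.5 × 79/21 = 3730 kmol/h.
Fuel reacted = 0.844 × 436 → ξ = 368 kmol/h.
Outlet (n = n₀ + ν ξ):
  CH₄: 436 − 1(368) = 68.02
  O₂: 991.5 − 2(368) = 255.5
  N₂: 3730 (inert)
  CO₂: 0 + 1(368) = 368
  H₂O: 0 + 2(368) = 736
Total out = 5157 kmol/h; y_H₂O = 736 / 5157 = 0.1427.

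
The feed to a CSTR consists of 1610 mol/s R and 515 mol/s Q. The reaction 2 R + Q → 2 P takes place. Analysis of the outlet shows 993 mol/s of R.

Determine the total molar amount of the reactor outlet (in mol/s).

For R: n = n₀ − 2ξ → 993 = 1610 − 2ξ, giving ξ = 308.5 mol/s.
Outlet amounts (n = n₀ + ν ξ):
  R: 1610 − 2(308.5) = 993
  Q: 515 − 1(308.5) = 206.5
  P: 0 + 2(308.5) = 617
Total out = 993 + 206.5 + 617 = 1816 mol/s.

1820 mol/s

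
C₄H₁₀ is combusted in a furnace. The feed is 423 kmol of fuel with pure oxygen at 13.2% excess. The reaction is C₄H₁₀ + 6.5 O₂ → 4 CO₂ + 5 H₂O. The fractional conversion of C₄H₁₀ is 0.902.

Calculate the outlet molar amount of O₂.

632 kmol

Stoichiometric O₂ = 6.5 × 423 = 2750 kmol; O₂ fed = 2750 × 1.132 = 3112 kmol.
Fuel reacted = 0.902 × 423 → ξ = 381.5 kmol.
Outlet (n = n₀ + ν ξ):
  C₄H₁₀: 423 − 1(381.5) = 41.45
  O₂: 3112 − 6.5(381.5) = 632.4
  CO₂: 0 + 4(381.5) = 1526
  H₂O: 0 + 5(381.5) = 1908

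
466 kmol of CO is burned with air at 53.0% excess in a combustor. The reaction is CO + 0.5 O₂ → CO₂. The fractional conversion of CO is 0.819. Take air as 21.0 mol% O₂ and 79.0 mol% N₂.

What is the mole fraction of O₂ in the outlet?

0.084

Stoichiometric O₂ = 0.5 × 466 = 233 kmol; O₂ fed = 233 × 1.530 = 356.5 kmol.
N₂ fed = 356.5 × 79/21 = 1341 kmol.
Fuel reacted = 0.819 × 466 → ξ = 381.7 kmol.
Outlet (n = n₀ + ν ξ):
  CO: 466 − 1(381.7) = 84.35
  O₂: 356.5 − 0.5(381.7) = 165.7
  N₂: 1341 (inert)
  CO₂: 0 + 1(381.7) = 381.7
Total out = 1973 kmol; y_O₂ = 165.7 / 1973 = 0.08398.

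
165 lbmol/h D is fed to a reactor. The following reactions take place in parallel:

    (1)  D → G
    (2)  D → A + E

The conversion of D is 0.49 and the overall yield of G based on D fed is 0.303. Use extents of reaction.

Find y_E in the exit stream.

Yield of G: 1ξ₁ / 165 = 0.303 → ξ₁ = 49.99 lbmol/h.
Conversion of D: 1ξ₁ + 1ξ₂ = 0.49 × 165 = 80.85 → ξ₂ = 30.85 lbmol/h.
Outlet amounts (n = n₀ + Σ ν·ξ):
  D: 165 − 1(49.99) − 1(30.85) = 84.15
  G: 0 + 1(49.99) = 49.99
  A: 0 + 1(30.85) = 30.85
  E: 0 + 1(30.85) = 30.85
Total out = 195.9 lbmol/h; y_E = 30.85 / 195.9 = 0.1575.

0.158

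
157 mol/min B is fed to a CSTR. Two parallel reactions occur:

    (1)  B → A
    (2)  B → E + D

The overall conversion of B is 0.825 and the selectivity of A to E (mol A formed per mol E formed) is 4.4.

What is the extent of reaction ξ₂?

ξ₂ = 24 mol/min

Conversion of B: B consumed = 0.825 × 157 = 129.5 mol/min = 1ξ₁ + 1ξ₂.
Selectivity: 1ξ₁ / (1ξ₂) = 4.4 → ξ₁ = 4.4 ξ₂.
Substitute: (1·4.4 + 1) ξ₂ = 129.5 → ξ₂ = 23.99 mol/min, ξ₁ = 105.5 mol/min.
Outlet amounts (n = n₀ + Σ ν·ξ):
  B: 157 − 1(105.5) − 1(23.99) = 27.47
  A: 0 + 1(105.5) = 105.5
  E: 0 + 1(23.99) = 23.99
  D: 0 + 1(23.99) = 23.99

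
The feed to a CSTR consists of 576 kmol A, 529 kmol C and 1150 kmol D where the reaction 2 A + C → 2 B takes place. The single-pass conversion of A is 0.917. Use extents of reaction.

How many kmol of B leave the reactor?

528 kmol

A reacted = 0.917 × 576 = 528.2 kmol; ν_A = −2, so ξ = 528.2/2 = 264.1 kmol.
Outlet amounts (n = n₀ + ν ξ):
  A: 576 − 2(264.1) = 47.81
  C: 529 − 1(264.1) = 264.9
  B: 0 + 2(264.1) = 528.2
  D: 1150 (inert)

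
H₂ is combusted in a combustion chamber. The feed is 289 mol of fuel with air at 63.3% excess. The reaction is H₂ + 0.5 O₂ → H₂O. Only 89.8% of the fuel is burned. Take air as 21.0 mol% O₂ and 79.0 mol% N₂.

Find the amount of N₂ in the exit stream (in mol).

888 mol

Stoichiometric O₂ = 0.5 × 289 = 144.5 mol; O₂ fed = 144.5 × 1.633 = 236 mol.
N₂ fed = 236 × 79/21 = 887.7 mol.
Fuel reacted = 0.898 × 289 → ξ = 259.5 mol.
Outlet (n = n₀ + ν ξ):
  H₂: 289 − 1(259.5) = 29.48
  O₂: 236 − 0.5(259.5) = 106.2
  N₂: 887.7 (inert)
  H₂O: 0 + 1(259.5) = 259.5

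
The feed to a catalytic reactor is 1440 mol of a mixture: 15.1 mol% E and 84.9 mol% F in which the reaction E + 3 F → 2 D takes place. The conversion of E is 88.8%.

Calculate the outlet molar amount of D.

E reacted = 0.888 × 217.4 = 193.1 mol; ν_E = −1, so ξ = 193.1/1 = 193.1 mol.
Outlet amounts (n = n₀ + ν ξ):
  E: 217.4 − 1(193.1) = 24.35
  F: 1223 − 3(193.1) = 643.3
  D: 0 + 2(193.1) = 386.2

386 mol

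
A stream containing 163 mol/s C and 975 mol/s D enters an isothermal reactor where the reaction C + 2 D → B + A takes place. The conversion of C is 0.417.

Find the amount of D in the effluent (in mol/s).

C reacted = 0.417 × 163 = 67.97 mol/s; ν_C = −1, so ξ = 67.97/1 = 67.97 mol/s.
Outlet amounts (n = n₀ + ν ξ):
  C: 163 − 1(67.97) = 95.03
  D: 975 − 2(67.97) = 839.1
  B: 0 + 1(67.97) = 67.97
  A: 0 + 1(67.97) = 67.97

839 mol/s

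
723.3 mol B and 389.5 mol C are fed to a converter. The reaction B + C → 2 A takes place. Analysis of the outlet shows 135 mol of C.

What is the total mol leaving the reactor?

For C: n = n₀ − 1ξ → 135 = 389.5 − 1ξ, giving ξ = 254.5 mol.
Outlet amounts (n = n₀ + ν ξ):
  B: 723.3 − 1(254.5) = 468.8
  C: 389.5 − 1(254.5) = 135
  A: 0 + 2(254.5) = 509
Total out = 468.8 + 135 + 509 = 1113 mol.

1110 mol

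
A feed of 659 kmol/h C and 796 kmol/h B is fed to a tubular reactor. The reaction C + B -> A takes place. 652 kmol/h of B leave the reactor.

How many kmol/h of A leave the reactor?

144 kmol/h

For B: n = n₀ − 1ξ → 652 = 796 − 1ξ, giving ξ = 144 kmol/h.
Outlet amounts (n = n₀ + ν ξ):
  C: 659 − 1(144) = 515
  B: 796 − 1(144) = 652
  A: 0 + 1(144) = 144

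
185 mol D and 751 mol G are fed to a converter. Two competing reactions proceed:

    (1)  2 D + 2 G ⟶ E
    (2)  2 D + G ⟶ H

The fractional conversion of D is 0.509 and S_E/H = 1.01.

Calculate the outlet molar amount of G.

680 mol

Conversion of D: D consumed = 0.509 × 185 = 94.17 mol = 2ξ₁ + 2ξ₂.
Selectivity: 1ξ₁ / (1ξ₂) = 1.01 → ξ₁ = 1.01 ξ₂.
Substitute: (2·1.01 + 2) ξ₂ = 94.17 → ξ₂ = 23.42 mol, ξ₁ = 23.66 mol.
Outlet amounts (n = n₀ + Σ ν·ξ):
  D: 185 − 2(23.66) − 2(23.42) = 90.83
  G: 751 − 2(23.66) − 1(23.42) = 680.3
  E: 0 + 1(23.66) = 23.66
  H: 0 + 1(23.42) = 23.42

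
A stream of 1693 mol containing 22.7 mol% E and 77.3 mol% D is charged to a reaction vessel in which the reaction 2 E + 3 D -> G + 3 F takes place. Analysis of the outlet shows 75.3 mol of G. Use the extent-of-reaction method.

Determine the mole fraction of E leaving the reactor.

0.144

For G: n = n₀ + 1ξ → 75.3 = 0 + 1ξ, giving ξ = 75.3 mol.
Outlet amounts (n = n₀ + ν ξ):
  E: 384.3 − 2(75.3) = 233.7
  D: 1309 − 3(75.3) = 1083
  G: 0 + 1(75.3) = 75.3
  F: 0 + 3(75.3) = 225.9
Total out = 1618 mol; y_E = 233.7 / 1618 = 0.1445.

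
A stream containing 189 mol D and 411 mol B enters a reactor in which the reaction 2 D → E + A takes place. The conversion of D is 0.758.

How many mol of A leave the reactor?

D reacted = 0.758 × 189 = 143.3 mol; ν_D = −2, so ξ = 143.3/2 = 71.63 mol.
Outlet amounts (n = n₀ + ν ξ):
  D: 189 − 2(71.63) = 45.74
  E: 0 + 1(71.63) = 71.63
  A: 0 + 1(71.63) = 71.63
  B: 411 (inert)

71.6 mol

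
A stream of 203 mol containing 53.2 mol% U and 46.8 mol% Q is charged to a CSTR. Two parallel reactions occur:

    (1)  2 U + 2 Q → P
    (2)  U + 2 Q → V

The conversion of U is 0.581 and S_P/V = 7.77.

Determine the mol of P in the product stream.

Conversion of U: U consumed = 0.581 × 108 = 62.75 mol = 2ξ₁ + 1ξ₂.
Selectivity: 1ξ₁ / (1ξ₂) = 7.77 → ξ₁ = 7.77 ξ₂.
Substitute: (2·7.77 + 1) ξ₂ = 62.75 → ξ₂ = 3.794 mol, ξ₁ = 29.48 mol.
Outlet amounts (n = n₀ + Σ ν·ξ):
  U: 108 − 2(29.48) − 1(3.794) = 45.25
  Q: 95 − 2(29.48) − 2(3.794) = 28.46
  P: 0 + 1(29.48) = 29.48
  V: 0 + 1(3.794) = 3.794

29.5 mol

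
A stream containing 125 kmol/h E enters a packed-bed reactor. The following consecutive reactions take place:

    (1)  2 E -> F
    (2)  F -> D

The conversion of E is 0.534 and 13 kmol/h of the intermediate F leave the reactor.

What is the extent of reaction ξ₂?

Conversion of E: E consumed = 2ξ₁ = 0.534 × 125 → ξ₁ = 33.38 kmol/h.
F balance: n_F = 0 + 1ξ₁ − 1ξ₂ = 13 → ξ₂ = (1·33.38 − 13)/1 = 20.38 kmol/h.
Outlet amounts (n = n₀ + Σ ν·ξ):
  E: 125 − 2(33.38) = 58.25
  F: 0 + 1(33.38) − 1(20.38) = 13
  D: 0 + 1(20.38) = 20.38

ξ₂ = 20.4 kmol/h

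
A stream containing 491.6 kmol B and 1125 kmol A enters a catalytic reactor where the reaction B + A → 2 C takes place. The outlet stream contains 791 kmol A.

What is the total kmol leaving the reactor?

1620 kmol

For A: n = n₀ − 1ξ → 791 = 1125 − 1ξ, giving ξ = 334 kmol.
Outlet amounts (n = n₀ + ν ξ):
  B: 491.6 − 1(334) = 157.6
  A: 1125 − 1(334) = 791
  C: 0 + 2(334) = 668
Total out = 157.6 + 791 + 668 = 1617 kmol.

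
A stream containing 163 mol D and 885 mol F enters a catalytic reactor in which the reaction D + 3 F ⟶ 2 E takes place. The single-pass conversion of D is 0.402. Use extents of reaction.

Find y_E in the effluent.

0.143

D reacted = 0.402 × 163 = 65.53 mol; ν_D = −1, so ξ = 65.53/1 = 65.53 mol.
Outlet amounts (n = n₀ + ν ξ):
  D: 163 − 1(65.53) = 97.47
  F: 885 − 3(65.53) = 688.4
  E: 0 + 2(65.53) = 131.1
Total out = 916.9 mol; y_E = 131.1 / 916.9 = 0.1429.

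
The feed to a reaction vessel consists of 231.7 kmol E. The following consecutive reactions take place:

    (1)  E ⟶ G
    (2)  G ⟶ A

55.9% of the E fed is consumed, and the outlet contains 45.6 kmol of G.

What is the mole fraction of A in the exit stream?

Conversion of E: E consumed = 1ξ₁ = 0.559 × 231.7 → ξ₁ = 129.5 kmol.
G balance: n_G = 0 + 1ξ₁ − 1ξ₂ = 45.6 → ξ₂ = (1·129.5 − 45.6)/1 = 83.92 kmol.
Outlet amounts (n = n₀ + Σ ν·ξ):
  E: 231.7 − 1(129.5) = 102.2
  G: 0 + 1(129.5) − 1(83.92) = 45.6
  A: 0 + 1(83.92) = 83.92
Total out = 231.7 kmol; y_A = 83.92 / 231.7 = 0.3622.

0.362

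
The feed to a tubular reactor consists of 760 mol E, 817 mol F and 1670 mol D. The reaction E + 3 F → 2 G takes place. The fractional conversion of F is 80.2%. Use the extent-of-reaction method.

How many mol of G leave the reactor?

F reacted = 0.802 × 817 = 655.2 mol; ν_F = −3, so ξ = 655.2/3 = 218.4 mol.
Outlet amounts (n = n₀ + ν ξ):
  E: 760 − 1(218.4) = 541.6
  F: 817 − 3(218.4) = 161.8
  G: 0 + 2(218.4) = 436.8
  D: 1670 (inert)

437 mol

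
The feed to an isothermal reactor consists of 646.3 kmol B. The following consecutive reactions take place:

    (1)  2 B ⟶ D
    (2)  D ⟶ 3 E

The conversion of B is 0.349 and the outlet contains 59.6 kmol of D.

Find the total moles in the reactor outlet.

640 kmol

Conversion of B: B consumed = 2ξ₁ = 0.349 × 646.3 → ξ₁ = 112.8 kmol.
D balance: n_D = 0 + 1ξ₁ − 1ξ₂ = 59.6 → ξ₂ = (1·112.8 − 59.6)/1 = 53.18 kmol.
Outlet amounts (n = n₀ + Σ ν·ξ):
  B: 646.3 − 2(112.8) = 420.7
  D: 0 + 1(112.8) − 1(53.18) = 59.6
  E: 0 + 3(53.18) = 159.5
Total out = 420.7 + 59.6 + 159.5 = 639.9 kmol.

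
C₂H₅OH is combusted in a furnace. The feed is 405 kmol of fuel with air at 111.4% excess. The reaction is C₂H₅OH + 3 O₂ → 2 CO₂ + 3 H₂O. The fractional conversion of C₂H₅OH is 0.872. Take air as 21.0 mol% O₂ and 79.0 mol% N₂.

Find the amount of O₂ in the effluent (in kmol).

Stoichiometric O₂ = 3 × 405 = 1215 kmol; O₂ fed = 1215 × 2.114 = 2569 kmol.
N₂ fed = 2569 × 79/21 = 9662 kmol.
Fuel reacted = 0.872 × 405 → ξ = 353.2 kmol.
Outlet (n = n₀ + ν ξ):
  C₂H₅OH: 405 − 1(353.2) = 51.84
  O₂: 2569 − 3(353.2) = 1509
  N₂: 9662 (inert)
  CO₂: 0 + 2(353.2) = 706.3
  H₂O: 0 + 3(353.2) = 1059

1510 kmol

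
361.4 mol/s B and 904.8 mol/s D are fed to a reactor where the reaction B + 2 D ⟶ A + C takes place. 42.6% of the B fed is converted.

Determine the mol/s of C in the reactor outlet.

154 mol/s

B reacted = 0.426 × 361.4 = 154 mol/s; ν_B = −1, so ξ = 154/1 = 154 mol/s.
Outlet amounts (n = n₀ + ν ξ):
  B: 361.4 − 1(154) = 207.4
  D: 904.8 − 2(154) = 596.9
  A: 0 + 1(154) = 154
  C: 0 + 1(154) = 154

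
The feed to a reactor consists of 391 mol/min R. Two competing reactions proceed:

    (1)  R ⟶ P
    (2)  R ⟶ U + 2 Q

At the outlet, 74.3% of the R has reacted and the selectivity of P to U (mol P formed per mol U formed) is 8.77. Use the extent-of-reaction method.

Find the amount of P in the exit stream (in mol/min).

261 mol/min

Conversion of R: R consumed = 0.743 × 391 = 290.5 mol/min = 1ξ₁ + 1ξ₂.
Selectivity: 1ξ₁ / (1ξ₂) = 8.77 → ξ₁ = 8.77 ξ₂.
Substitute: (1·8.77 + 1) ξ₂ = 290.5 → ξ₂ = 29.74 mol/min, ξ₁ = 260.8 mol/min.
Outlet amounts (n = n₀ + Σ ν·ξ):
  R: 391 − 1(260.8) − 1(29.74) = 100.5
  P: 0 + 1(260.8) = 260.8
  U: 0 + 1(29.74) = 29.74
  Q: 0 + 2(29.74) = 59.47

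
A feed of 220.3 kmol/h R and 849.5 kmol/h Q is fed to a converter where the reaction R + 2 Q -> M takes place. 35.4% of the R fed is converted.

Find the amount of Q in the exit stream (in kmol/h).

694 kmol/h

R reacted = 0.354 × 220.3 = 77.99 kmol/h; ν_R = −1, so ξ = 77.99/1 = 77.99 kmol/h.
Outlet amounts (n = n₀ + ν ξ):
  R: 220.3 − 1(77.99) = 142.3
  Q: 849.5 − 2(77.99) = 693.5
  M: 0 + 1(77.99) = 77.99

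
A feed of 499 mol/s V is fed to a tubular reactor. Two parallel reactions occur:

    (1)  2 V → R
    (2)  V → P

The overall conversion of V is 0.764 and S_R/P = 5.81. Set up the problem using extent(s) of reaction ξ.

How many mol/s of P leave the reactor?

Conversion of V: V consumed = 0.764 × 499 = 381.2 mol/s = 2ξ₁ + 1ξ₂.
Selectivity: 1ξ₁ / (1ξ₂) = 5.81 → ξ₁ = 5.81 ξ₂.
Substitute: (2·5.81 + 1) ξ₂ = 381.2 → ξ₂ = 30.21 mol/s, ξ₁ = 175.5 mol/s.
Outlet amounts (n = n₀ + Σ ν·ξ):
  V: 499 − 2(175.5) − 1(30.21) = 117.8
  R: 0 + 1(175.5) = 175.5
  P: 0 + 1(30.21) = 30.21

30.2 mol/s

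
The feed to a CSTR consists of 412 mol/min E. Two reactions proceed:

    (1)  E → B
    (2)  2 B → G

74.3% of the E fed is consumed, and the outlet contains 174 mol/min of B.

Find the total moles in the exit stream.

Conversion of E: E consumed = 1ξ₁ = 0.743 × 412 → ξ₁ = 306.1 mol/min.
B balance: n_B = 0 + 1ξ₁ − 2ξ₂ = 174 → ξ₂ = (1·306.1 − 174)/2 = 66.06 mol/min.
Outlet amounts (n = n₀ + Σ ν·ξ):
  E: 412 − 1(306.1) = 105.9
  B: 0 + 1(306.1) − 2(66.06) = 174
  G: 0 + 1(66.06) = 66.06
Total out = 105.9 + 174 + 66.06 = 345.9 mol/min.

346 mol/min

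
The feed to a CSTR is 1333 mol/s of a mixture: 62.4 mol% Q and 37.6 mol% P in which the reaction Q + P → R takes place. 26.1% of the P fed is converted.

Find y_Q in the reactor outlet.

0.583

P reacted = 0.261 × 501.2 = 130.8 mol/s; ν_P = −1, so ξ = 130.8/1 = 130.8 mol/s.
Outlet amounts (n = n₀ + ν ξ):
  Q: 831.8 − 1(130.8) = 701
  P: 501.2 − 1(130.8) = 370.4
  R: 0 + 1(130.8) = 130.8
Total out = 1202 mol/s; y_Q = 701 / 1202 = 0.5831.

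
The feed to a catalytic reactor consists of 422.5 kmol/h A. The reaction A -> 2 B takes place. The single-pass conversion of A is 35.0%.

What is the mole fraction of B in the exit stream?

0.519

A reacted = 0.35 × 422.5 = 147.9 kmol/h; ν_A = −1, so ξ = 147.9/1 = 147.9 kmol/h.
Outlet amounts (n = n₀ + ν ξ):
  A: 422.5 − 1(147.9) = 274.6
  B: 0 + 2(147.9) = 295.8
Total out = 570.4 kmol/h; y_B = 295.8 / 570.4 = 0.5185.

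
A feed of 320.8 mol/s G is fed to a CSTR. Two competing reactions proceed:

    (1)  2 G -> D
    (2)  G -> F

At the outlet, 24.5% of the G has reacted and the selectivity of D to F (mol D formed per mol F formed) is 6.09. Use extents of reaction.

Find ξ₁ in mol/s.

ξ₁ = 36.3 mol/s

Conversion of G: G consumed = 0.245 × 320.8 = 78.6 mol/s = 2ξ₁ + 1ξ₂.
Selectivity: 1ξ₁ / (1ξ₂) = 6.09 → ξ₁ = 6.09 ξ₂.
Substitute: (2·6.09 + 1) ξ₂ = 78.6 → ξ₂ = 5.963 mol/s, ξ₁ = 36.32 mol/s.
Outlet amounts (n = n₀ + Σ ν·ξ):
  G: 320.8 − 2(36.32) − 1(5.963) = 242.2
  D: 0 + 1(36.32) = 36.32
  F: 0 + 1(5.963) = 5.963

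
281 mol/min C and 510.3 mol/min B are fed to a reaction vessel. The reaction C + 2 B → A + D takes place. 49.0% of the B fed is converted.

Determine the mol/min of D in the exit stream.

B reacted = 0.49 × 510.3 = 250 mol/min; ν_B = −2, so ξ = 250/2 = 125 mol/min.
Outlet amounts (n = n₀ + ν ξ):
  C: 281 − 1(125) = 156
  B: 510.3 − 2(125) = 260.3
  A: 0 + 1(125) = 125
  D: 0 + 1(125) = 125

125 mol/min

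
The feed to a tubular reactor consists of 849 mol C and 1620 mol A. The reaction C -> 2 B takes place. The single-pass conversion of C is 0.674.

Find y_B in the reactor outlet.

0.376

C reacted = 0.674 × 849 = 572.2 mol; ν_C = −1, so ξ = 572.2/1 = 572.2 mol.
Outlet amounts (n = n₀ + ν ξ):
  C: 849 − 1(572.2) = 276.8
  B: 0 + 2(572.2) = 1144
  A: 1620 (inert)
Total out = 3041 mol; y_B = 1144 / 3041 = 0.3763.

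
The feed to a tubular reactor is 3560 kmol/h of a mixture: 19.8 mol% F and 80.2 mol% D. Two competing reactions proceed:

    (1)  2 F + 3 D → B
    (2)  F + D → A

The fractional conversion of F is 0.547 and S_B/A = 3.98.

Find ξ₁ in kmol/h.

Conversion of F: F consumed = 0.547 × 704.9 = 385.6 kmol/h = 2ξ₁ + 1ξ₂.
Selectivity: 1ξ₁ / (1ξ₂) = 3.98 → ξ₁ = 3.98 ξ₂.
Substitute: (2·3.98 + 1) ξ₂ = 385.6 → ξ₂ = 43.03 kmol/h, ξ₁ = 171.3 kmol/h.
Outlet amounts (n = n₀ + Σ ν·ξ):
  F: 704.9 − 2(171.3) − 1(43.03) = 319.3
  D: 2855 − 3(171.3) − 1(43.03) = 2298
  B: 0 + 1(171.3) = 171.3
  A: 0 + 1(43.03) = 43.03

ξ₁ = 171 kmol/h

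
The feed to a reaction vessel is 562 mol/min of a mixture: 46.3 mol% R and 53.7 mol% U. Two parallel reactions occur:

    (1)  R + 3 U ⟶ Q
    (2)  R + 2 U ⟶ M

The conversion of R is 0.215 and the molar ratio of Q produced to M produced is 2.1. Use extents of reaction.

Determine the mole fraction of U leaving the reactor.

Conversion of R: R consumed = 0.215 × 260.2 = 55.94 mol/min = 1ξ₁ + 1ξ₂.
Selectivity: 1ξ₁ / (1ξ₂) = 2.1 → ξ₁ = 2.1 ξ₂.
Substitute: (1·2.1 + 1) ξ₂ = 55.94 → ξ₂ = 18.05 mol/min, ξ₁ = 37.9 mol/min.
Outlet amounts (n = n₀ + Σ ν·ξ):
  R: 260.2 − 1(37.9) − 1(18.05) = 204.3
  U: 301.8 − 3(37.9) − 2(18.05) = 152
  Q: 0 + 1(37.9) = 37.9
  M: 0 + 1(18.05) = 18.05
Total out = 412.2 mol/min; y_U = 152 / 412.2 = 0.3688.

0.369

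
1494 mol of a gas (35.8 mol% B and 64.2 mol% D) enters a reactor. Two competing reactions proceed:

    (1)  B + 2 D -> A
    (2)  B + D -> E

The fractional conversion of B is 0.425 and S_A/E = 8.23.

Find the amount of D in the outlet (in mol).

529 mol

Conversion of B: B consumed = 0.425 × 534.9 = 227.3 mol = 1ξ₁ + 1ξ₂.
Selectivity: 1ξ₁ / (1ξ₂) = 8.23 → ξ₁ = 8.23 ξ₂.
Substitute: (1·8.23 + 1) ξ₂ = 227.3 → ξ₂ = 24.63 mol, ξ₁ = 202.7 mol.
Outlet amounts (n = n₀ + Σ ν·ξ):
  B: 534.9 − 1(202.7) − 1(24.63) = 307.5
  D: 959.1 − 2(202.7) − 1(24.63) = 529.2
  A: 0 + 1(202.7) = 202.7
  E: 0 + 1(24.63) = 24.63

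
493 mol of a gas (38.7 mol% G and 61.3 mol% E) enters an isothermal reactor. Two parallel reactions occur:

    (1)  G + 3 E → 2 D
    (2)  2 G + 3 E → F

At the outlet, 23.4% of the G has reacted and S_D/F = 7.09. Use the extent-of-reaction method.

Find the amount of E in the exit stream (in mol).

192 mol

Conversion of G: G consumed = 0.234 × 190.8 = 44.65 mol = 1ξ₁ + 2ξ₂.
Selectivity: 2ξ₁ / (1ξ₂) = 7.09 → ξ₁ = 3.545 ξ₂.
Substitute: (1·3.545 + 2) ξ₂ = 44.65 → ξ₂ = 8.051 mol, ξ₁ = 28.54 mol.
Outlet amounts (n = n₀ + Σ ν·ξ):
  G: 190.8 − 1(28.54) − 2(8.051) = 146.1
  E: 302.2 − 3(28.54) − 3(8.051) = 192.4
  D: 0 + 2(28.54) = 57.08
  F: 0 + 1(8.051) = 8.051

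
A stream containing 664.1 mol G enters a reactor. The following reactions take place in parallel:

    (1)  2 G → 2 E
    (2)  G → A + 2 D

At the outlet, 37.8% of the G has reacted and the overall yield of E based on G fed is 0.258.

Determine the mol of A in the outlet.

79.7 mol

Yield of E: 2ξ₁ / 664.1 = 0.258 → ξ₁ = 85.67 mol.
Conversion of G: 2ξ₁ + 1ξ₂ = 0.378 × 664.1 = 251 → ξ₂ = 79.69 mol.
Outlet amounts (n = n₀ + Σ ν·ξ):
  G: 664.1 − 2(85.67) − 1(79.69) = 413.1
  E: 0 + 2(85.67) = 171.3
  A: 0 + 1(79.69) = 79.69
  D: 0 + 2(79.69) = 159.4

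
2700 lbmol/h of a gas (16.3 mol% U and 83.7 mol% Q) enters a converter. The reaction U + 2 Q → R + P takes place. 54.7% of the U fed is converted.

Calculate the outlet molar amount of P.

241 lbmol/h

U reacted = 0.547 × 440.1 = 240.7 lbmol/h; ν_U = −1, so ξ = 240.7/1 = 240.7 lbmol/h.
Outlet amounts (n = n₀ + ν ξ):
  U: 440.1 − 1(240.7) = 199.4
  Q: 2260 − 2(240.7) = 1778
  R: 0 + 1(240.7) = 240.7
  P: 0 + 1(240.7) = 240.7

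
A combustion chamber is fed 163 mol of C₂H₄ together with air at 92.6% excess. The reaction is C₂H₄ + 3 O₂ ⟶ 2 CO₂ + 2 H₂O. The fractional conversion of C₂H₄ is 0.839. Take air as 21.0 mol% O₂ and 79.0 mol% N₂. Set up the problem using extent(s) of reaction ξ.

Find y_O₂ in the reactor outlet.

0.114

Stoichiometric O₂ = 3 × 163 = 489 mol; O₂ fed = 489 × 1.926 = 941.8 mol.
N₂ fed = 941.8 × 79/21 = 3543 mol.
Fuel reacted = 0.839 × 163 → ξ = 136.8 mol.
Outlet (n = n₀ + ν ξ):
  C₂H₄: 163 − 1(136.8) = 26.24
  O₂: 941.8 − 3(136.8) = 531.5
  N₂: 3543 (inert)
  CO₂: 0 + 2(136.8) = 273.5
  H₂O: 0 + 2(136.8) = 273.5
Total out = 4648 mol; y_O₂ = 531.5 / 4648 = 0.1144.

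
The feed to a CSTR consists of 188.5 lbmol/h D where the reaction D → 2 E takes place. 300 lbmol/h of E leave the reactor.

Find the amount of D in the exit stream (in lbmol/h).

For E: n = n₀ + 2ξ → 300 = 0 + 2ξ, giving ξ = 150 lbmol/h.
Outlet amounts (n = n₀ + ν ξ):
  D: 188.5 − 1(150) = 38.5
  E: 0 + 2(150) = 300

38.5 lbmol/h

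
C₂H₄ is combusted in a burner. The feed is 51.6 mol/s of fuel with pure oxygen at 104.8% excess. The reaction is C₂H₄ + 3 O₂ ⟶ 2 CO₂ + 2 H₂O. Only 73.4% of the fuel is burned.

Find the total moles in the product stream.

369 mol/s

Stoichiometric O₂ = 3 × 51.6 = 154.8 mol/s; O₂ fed = 154.8 × 2.048 = 317 mol/s.
Fuel reacted = 0.734 × 51.6 → ξ = 37.87 mol/s.
Outlet (n = n₀ + ν ξ):
  C₂H₄: 51.6 − 1(37.87) = 13.73
  O₂: 317 − 3(37.87) = 203.4
  CO₂: 0 + 2(37.87) = 75.75
  H₂O: 0 + 2(37.87) = 75.75
Total out = 13.73 + 203.4 + 75.75 + 75.75 = 368.6 mol/s.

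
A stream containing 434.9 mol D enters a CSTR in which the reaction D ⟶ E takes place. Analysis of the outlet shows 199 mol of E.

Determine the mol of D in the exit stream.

For E: n = n₀ + 1ξ → 199 = 0 + 1ξ, giving ξ = 199 mol.
Outlet amounts (n = n₀ + ν ξ):
  D: 434.9 − 1(199) = 235.9
  E: 0 + 1(199) = 199

236 mol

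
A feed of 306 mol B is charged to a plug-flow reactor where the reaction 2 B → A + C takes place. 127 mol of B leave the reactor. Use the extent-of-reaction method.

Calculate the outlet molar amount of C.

For B: n = n₀ − 2ξ → 127 = 306 − 2ξ, giving ξ = 89.5 mol.
Outlet amounts (n = n₀ + ν ξ):
  B: 306 − 2(89.5) = 127
  A: 0 + 1(89.5) = 89.5
  C: 0 + 1(89.5) = 89.5

89.5 mol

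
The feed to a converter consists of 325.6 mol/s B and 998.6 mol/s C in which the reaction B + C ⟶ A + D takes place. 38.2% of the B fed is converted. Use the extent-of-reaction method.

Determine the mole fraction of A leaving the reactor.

B reacted = 0.382 × 325.6 = 124.4 mol/s; ν_B = −1, so ξ = 124.4/1 = 124.4 mol/s.
Outlet amounts (n = n₀ + ν ξ):
  B: 325.6 − 1(124.4) = 201.2
  C: 998.6 − 1(124.4) = 874.2
  A: 0 + 1(124.4) = 124.4
  D: 0 + 1(124.4) = 124.4
Total out = 1324 mol/s; y_A = 124.4 / 1324 = 0.09393.

0.0939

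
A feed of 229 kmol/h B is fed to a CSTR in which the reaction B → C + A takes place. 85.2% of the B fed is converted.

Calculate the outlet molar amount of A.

195 kmol/h

B reacted = 0.852 × 229 = 195.1 kmol/h; ν_B = −1, so ξ = 195.1/1 = 195.1 kmol/h.
Outlet amounts (n = n₀ + ν ξ):
  B: 229 − 1(195.1) = 33.89
  C: 0 + 1(195.1) = 195.1
  A: 0 + 1(195.1) = 195.1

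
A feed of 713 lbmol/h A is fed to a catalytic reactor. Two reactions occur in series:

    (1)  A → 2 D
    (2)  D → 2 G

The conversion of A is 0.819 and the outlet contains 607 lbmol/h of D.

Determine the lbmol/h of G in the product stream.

Conversion of A: A consumed = 1ξ₁ = 0.819 × 713 → ξ₁ = 583.9 lbmol/h.
D balance: n_D = 0 + 2ξ₁ − 1ξ₂ = 607 → ξ₂ = (2·583.9 − 607)/1 = 560.9 lbmol/h.
Outlet amounts (n = n₀ + Σ ν·ξ):
  A: 713 − 1(583.9) = 129.1
  D: 0 + 2(583.9) − 1(560.9) = 607
  G: 0 + 2(560.9) = 1122

1120 lbmol/h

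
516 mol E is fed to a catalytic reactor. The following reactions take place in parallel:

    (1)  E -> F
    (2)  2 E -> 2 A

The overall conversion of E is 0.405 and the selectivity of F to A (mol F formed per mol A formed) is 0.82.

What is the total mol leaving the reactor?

516 mol

Conversion of E: E consumed = 0.405 × 516 = 209 mol = 1ξ₁ + 2ξ₂.
Selectivity: 1ξ₁ / (2ξ₂) = 0.82 → ξ₁ = 1.64 ξ₂.
Substitute: (1·1.64 + 2) ξ₂ = 209 → ξ₂ = 57.41 mol, ξ₁ = 94.16 mol.
Outlet amounts (n = n₀ + Σ ν·ξ):
  E: 516 − 1(94.16) − 2(57.41) = 307
  F: 0 + 1(94.16) = 94.16
  A: 0 + 2(57.41) = 114.8
Total out = 307 + 94.16 + 114.8 = 516 mol.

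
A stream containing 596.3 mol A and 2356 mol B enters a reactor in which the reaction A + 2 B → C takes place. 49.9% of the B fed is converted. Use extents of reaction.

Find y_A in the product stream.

B reacted = 0.499 × 2356 = 1176 mol; ν_B = −2, so ξ = 1176/2 = 587.8 mol.
Outlet amounts (n = n₀ + ν ξ):
  A: 596.3 − 1(587.8) = 8.478
  B: 2356 − 2(587.8) = 1180
  C: 0 + 1(587.8) = 587.8
Total out = 1777 mol; y_A = 8.478 / 1777 = 0.004772.

0.00477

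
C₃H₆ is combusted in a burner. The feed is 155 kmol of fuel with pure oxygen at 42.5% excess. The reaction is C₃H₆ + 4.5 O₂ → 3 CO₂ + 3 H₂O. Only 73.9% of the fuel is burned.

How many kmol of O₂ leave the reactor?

478 kmol

Stoichiometric O₂ = 4.5 × 155 = 697.5 kmol; O₂ fed = 697.5 × 1.425 = 993.9 kmol.
Fuel reacted = 0.739 × 155 → ξ = 114.5 kmol.
Outlet (n = n₀ + ν ξ):
  C₃H₆: 155 − 1(114.5) = 40.45
  O₂: 993.9 − 4.5(114.5) = 478.5
  CO₂: 0 + 3(114.5) = 343.6
  H₂O: 0 + 3(114.5) = 343.6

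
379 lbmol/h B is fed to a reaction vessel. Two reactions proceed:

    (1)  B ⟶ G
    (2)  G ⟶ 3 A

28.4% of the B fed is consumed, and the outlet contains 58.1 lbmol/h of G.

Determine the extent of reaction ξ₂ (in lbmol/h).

ξ₂ = 49.5 lbmol/h

Conversion of B: B consumed = 1ξ₁ = 0.284 × 379 → ξ₁ = 107.6 lbmol/h.
G balance: n_G = 0 + 1ξ₁ − 1ξ₂ = 58.1 → ξ₂ = (1·107.6 − 58.1)/1 = 49.54 lbmol/h.
Outlet amounts (n = n₀ + Σ ν·ξ):
  B: 379 − 1(107.6) = 271.4
  G: 0 + 1(107.6) − 1(49.54) = 58.1
  A: 0 + 3(49.54) = 148.6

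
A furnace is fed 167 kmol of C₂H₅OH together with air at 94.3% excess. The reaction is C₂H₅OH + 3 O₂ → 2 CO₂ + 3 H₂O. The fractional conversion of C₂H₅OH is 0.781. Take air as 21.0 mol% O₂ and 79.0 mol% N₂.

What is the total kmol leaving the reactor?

Stoichiometric O₂ = 3 × 167 = 501 kmol; O₂ fed = 501 × 1.943 = 973.4 kmol.
N₂ fed = 973.4 × 79/21 = 3662 kmol.
Fuel reacted = 0.781 × 167 → ξ = 130.4 kmol.
Outlet (n = n₀ + ν ξ):
  C₂H₅OH: 167 − 1(130.4) = 36.57
  O₂: 973.4 − 3(130.4) = 582.2
  N₂: 3662 (inert)
  CO₂: 0 + 2(130.4) = 260.9
  H₂O: 0 + 3(130.4) = 391.3
Total out = 36.57 + 582.2 + 3662 + 260.9 + 391.3 = 4933 kmol.

4930 kmol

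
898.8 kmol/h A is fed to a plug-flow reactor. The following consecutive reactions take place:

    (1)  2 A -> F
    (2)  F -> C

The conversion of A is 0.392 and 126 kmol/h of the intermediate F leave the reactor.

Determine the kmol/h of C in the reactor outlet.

50.2 kmol/h

Conversion of A: A consumed = 2ξ₁ = 0.392 × 898.8 → ξ₁ = 176.2 kmol/h.
F balance: n_F = 0 + 1ξ₁ − 1ξ₂ = 126 → ξ₂ = (1·176.2 − 126)/1 = 50.16 kmol/h.
Outlet amounts (n = n₀ + Σ ν·ξ):
  A: 898.8 − 2(176.2) = 546.5
  F: 0 + 1(176.2) − 1(50.16) = 126
  C: 0 + 1(50.16) = 50.16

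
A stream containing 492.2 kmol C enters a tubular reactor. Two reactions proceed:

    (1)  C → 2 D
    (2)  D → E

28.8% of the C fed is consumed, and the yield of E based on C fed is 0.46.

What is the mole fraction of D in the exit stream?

Conversion of C: C consumed = 1ξ₁ = 0.288 × 492.2 → ξ₁ = 141.8 kmol.
Yield of E: 1ξ₂ / 492.2 = 0.46 → ξ₂ = 226.4 kmol.
Outlet amounts (n = n₀ + Σ ν·ξ):
  C: 492.2 − 1(141.8) = 350.4
  D: 0 + 2(141.8) − 1(226.4) = 57.1
  E: 0 + 1(226.4) = 226.4
Total out = 634 kmol; y_D = 57.1 / 634 = 0.09006.

0.0901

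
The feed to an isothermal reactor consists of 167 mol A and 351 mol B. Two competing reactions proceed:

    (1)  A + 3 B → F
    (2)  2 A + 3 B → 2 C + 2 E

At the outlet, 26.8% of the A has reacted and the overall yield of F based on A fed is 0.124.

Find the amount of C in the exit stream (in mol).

Yield of F: 1ξ₁ / 167 = 0.124 → ξ₁ = 20.71 mol.
Conversion of A: 1ξ₁ + 2ξ₂ = 0.268 × 167 = 44.76 → ξ₂ = 12.02 mol.
Outlet amounts (n = n₀ + Σ ν·ξ):
  A: 167 − 1(20.71) − 2(12.02) = 122.2
  B: 351 − 3(20.71) − 3(12.02) = 252.8
  F: 0 + 1(20.71) = 20.71
  C: 0 + 2(12.02) = 24.05
  E: 0 + 2(12.02) = 24.05

24 mol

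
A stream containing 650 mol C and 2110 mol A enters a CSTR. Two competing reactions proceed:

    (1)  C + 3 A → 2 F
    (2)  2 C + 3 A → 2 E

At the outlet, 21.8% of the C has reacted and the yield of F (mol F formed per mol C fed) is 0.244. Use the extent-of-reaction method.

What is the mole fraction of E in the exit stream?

Yield of F: 2ξ₁ / 650 = 0.244 → ξ₁ = 79.3 mol.
Conversion of C: 1ξ₁ + 2ξ₂ = 0.218 × 650 = 141.7 → ξ₂ = 31.2 mol.
Outlet amounts (n = n₀ + Σ ν·ξ):
  C: 650 − 1(79.3) − 2(31.2) = 508.3
  A: 2110 − 3(79.3) − 3(31.2) = 1778
  F: 0 + 2(79.3) = 158.6
  E: 0 + 2(31.2) = 62.4
Total out = 2508 mol; y_E = 62.4 / 2508 = 0.02488.

0.0249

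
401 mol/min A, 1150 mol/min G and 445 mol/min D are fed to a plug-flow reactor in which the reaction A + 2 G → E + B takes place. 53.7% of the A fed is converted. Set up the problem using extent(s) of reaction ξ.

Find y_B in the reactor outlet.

0.121

A reacted = 0.537 × 401 = 215.3 mol/min; ν_A = −1, so ξ = 215.3/1 = 215.3 mol/min.
Outlet amounts (n = n₀ + ν ξ):
  A: 401 − 1(215.3) = 185.7
  G: 1150 − 2(215.3) = 719.3
  E: 0 + 1(215.3) = 215.3
  B: 0 + 1(215.3) = 215.3
  D: 445 (inert)
Total out = 1781 mol/min; y_B = 215.3 / 1781 = 0.1209.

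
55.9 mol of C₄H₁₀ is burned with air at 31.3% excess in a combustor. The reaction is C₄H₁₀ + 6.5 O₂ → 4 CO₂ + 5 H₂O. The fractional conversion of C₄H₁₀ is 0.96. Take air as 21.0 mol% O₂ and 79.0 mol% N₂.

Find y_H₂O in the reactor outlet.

0.111

Stoichiometric O₂ = 6.5 × 55.9 = 363.3 mol; O₂ fed = 363.3 × 1.313 = 477.1 mol.
N₂ fed = 477.1 × 79/21 = 1795 mol.
Fuel reacted = 0.96 × 55.9 → ξ = 53.66 mol.
Outlet (n = n₀ + ν ξ):
  C₄H₁₀: 55.9 − 1(53.66) = 2.236
  O₂: 477.1 − 6.5(53.66) = 128.3
  N₂: 1795 (inert)
  CO₂: 0 + 4(53.66) = 214.7
  H₂O: 0 + 5(53.66) = 268.3
Total out = 2408 mol; y_H₂O = 268.3 / 2408 = 0.1114.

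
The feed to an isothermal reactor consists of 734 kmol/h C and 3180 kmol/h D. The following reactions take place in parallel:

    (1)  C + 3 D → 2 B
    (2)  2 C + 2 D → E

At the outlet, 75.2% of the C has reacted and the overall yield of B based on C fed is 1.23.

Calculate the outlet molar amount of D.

1730 kmol/h

Yield of B: 2ξ₁ / 734 = 1.23 → ξ₁ = 451.4 kmol/h.
Conversion of C: 1ξ₁ + 2ξ₂ = 0.752 × 734 = 552 → ξ₂ = 50.28 kmol/h.
Outlet amounts (n = n₀ + Σ ν·ξ):
  C: 734 − 1(451.4) − 2(50.28) = 182
  D: 3180 − 3(451.4) − 2(50.28) = 1725
  B: 0 + 2(451.4) = 902.8
  E: 0 + 1(50.28) = 50.28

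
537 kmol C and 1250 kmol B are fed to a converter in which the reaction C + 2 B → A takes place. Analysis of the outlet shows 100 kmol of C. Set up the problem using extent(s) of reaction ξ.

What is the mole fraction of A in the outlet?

For C: n = n₀ − 1ξ → 100 = 537 − 1ξ, giving ξ = 437 kmol.
Outlet amounts (n = n₀ + ν ξ):
  C: 537 − 1(437) = 100
  B: 1250 − 2(437) = 376
  A: 0 + 1(437) = 437
Total out = 913 kmol; y_A = 437 / 913 = 0.4786.

0.479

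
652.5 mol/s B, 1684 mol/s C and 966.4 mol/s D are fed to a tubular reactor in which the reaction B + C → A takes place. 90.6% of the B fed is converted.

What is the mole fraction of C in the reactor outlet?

0.403

B reacted = 0.906 × 652.5 = 591.2 mol/s; ν_B = −1, so ξ = 591.2/1 = 591.2 mol/s.
Outlet amounts (n = n₀ + ν ξ):
  B: 652.5 − 1(591.2) = 61.34
  C: 1684 − 1(591.2) = 1093
  A: 0 + 1(591.2) = 591.2
  D: 966.4 (inert)
Total out = 2712 mol/s; y_C = 1093 / 2712 = 0.403.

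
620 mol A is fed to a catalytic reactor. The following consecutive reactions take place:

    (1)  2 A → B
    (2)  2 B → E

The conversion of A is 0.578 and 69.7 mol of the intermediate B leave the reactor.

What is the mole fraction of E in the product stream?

Conversion of A: A consumed = 2ξ₁ = 0.578 × 620 → ξ₁ = 179.2 mol.
B balance: n_B = 0 + 1ξ₁ − 2ξ₂ = 69.7 → ξ₂ = (1·179.2 − 69.7)/2 = 54.74 mol.
Outlet amounts (n = n₀ + Σ ν·ξ):
  A: 620 − 2(179.2) = 261.6
  B: 0 + 1(179.2) − 2(54.74) = 69.7
  E: 0 + 1(54.74) = 54.74
Total out = 386.1 mol; y_E = 54.74 / 386.1 = 0.1418.

0.142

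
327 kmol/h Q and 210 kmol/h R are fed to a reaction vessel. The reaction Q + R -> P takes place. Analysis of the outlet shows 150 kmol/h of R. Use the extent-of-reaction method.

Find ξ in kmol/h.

ξ = 60 kmol/h

For R: n = n₀ − 1ξ → 150 = 210 − 1ξ, giving ξ = 60 kmol/h.
Outlet amounts (n = n₀ + ν ξ):
  Q: 327 − 1(60) = 267
  R: 210 − 1(60) = 150
  P: 0 + 1(60) = 60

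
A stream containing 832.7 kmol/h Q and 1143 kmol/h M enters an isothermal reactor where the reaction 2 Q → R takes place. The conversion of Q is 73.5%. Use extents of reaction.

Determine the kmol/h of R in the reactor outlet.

Q reacted = 0.735 × 832.7 = 612 kmol/h; ν_Q = −2, so ξ = 612/2 = 306 kmol/h.
Outlet amounts (n = n₀ + ν ξ):
  Q: 832.7 − 2(306) = 220.7
  R: 0 + 1(306) = 306
  M: 1143 (inert)

306 kmol/h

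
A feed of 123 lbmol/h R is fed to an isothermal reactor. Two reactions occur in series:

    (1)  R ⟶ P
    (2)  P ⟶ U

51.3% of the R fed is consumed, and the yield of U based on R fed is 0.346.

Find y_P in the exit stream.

Conversion of R: R consumed = 1ξ₁ = 0.513 × 123 → ξ₁ = 63.1 lbmol/h.
Yield of U: 1ξ₂ / 123 = 0.346 → ξ₂ = 42.56 lbmol/h.
Outlet amounts (n = n₀ + Σ ν·ξ):
  R: 123 − 1(63.1) = 59.9
  P: 0 + 1(63.1) − 1(42.56) = 20.54
  U: 0 + 1(42.56) = 42.56
Total out = 123 lbmol/h; y_P = 20.54 / 123 = 0.167.

0.167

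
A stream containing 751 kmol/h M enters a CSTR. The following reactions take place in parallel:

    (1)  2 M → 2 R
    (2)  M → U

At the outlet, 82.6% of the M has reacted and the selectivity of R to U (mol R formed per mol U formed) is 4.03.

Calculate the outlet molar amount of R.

497 kmol/h

Conversion of M: M consumed = 0.826 × 751 = 620.3 kmol/h = 2ξ₁ + 1ξ₂.
Selectivity: 2ξ₁ / (1ξ₂) = 4.03 → ξ₁ = 2.015 ξ₂.
Substitute: (2·2.015 + 1) ξ₂ = 620.3 → ξ₂ = 123.3 kmol/h, ξ₁ = 248.5 kmol/h.
Outlet amounts (n = n₀ + Σ ν·ξ):
  M: 751 − 2(248.5) − 1(123.3) = 130.7
  R: 0 + 2(248.5) = 497
  U: 0 + 1(123.3) = 123.3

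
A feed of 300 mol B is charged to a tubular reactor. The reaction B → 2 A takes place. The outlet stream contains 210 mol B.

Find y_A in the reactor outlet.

For B: n = n₀ − 1ξ → 210 = 300 − 1ξ, giving ξ = 90 mol.
Outlet amounts (n = n₀ + ν ξ):
  B: 300 − 1(90) = 210
  A: 0 + 2(90) = 180
Total out = 390 mol; y_A = 180 / 390 = 0.4615.

0.462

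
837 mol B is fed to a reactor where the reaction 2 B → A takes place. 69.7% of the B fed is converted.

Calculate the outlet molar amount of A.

292 mol

B reacted = 0.697 × 837 = 583.4 mol; ν_B = −2, so ξ = 583.4/2 = 291.7 mol.
Outlet amounts (n = n₀ + ν ξ):
  B: 837 − 2(291.7) = 253.6
  A: 0 + 1(291.7) = 291.7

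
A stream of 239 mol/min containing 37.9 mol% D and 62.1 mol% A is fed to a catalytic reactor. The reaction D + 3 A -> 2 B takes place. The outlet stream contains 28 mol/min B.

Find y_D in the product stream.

For B: n = n₀ + 2ξ → 28 = 0 + 2ξ, giving ξ = 14 mol/min.
Outlet amounts (n = n₀ + ν ξ):
  D: 90.58 − 1(14) = 76.58
  A: 148.4 − 3(14) = 106.4
  B: 0 + 2(14) = 28
Total out = 211 mol/min; y_D = 76.58 / 211 = 0.3629.

0.363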